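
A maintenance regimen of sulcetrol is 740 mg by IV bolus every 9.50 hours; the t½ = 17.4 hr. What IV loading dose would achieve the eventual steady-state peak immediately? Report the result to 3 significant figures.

2350 mg

k = ln 2 / 17.4 = 0.03984 hr⁻¹
Accumulation ratio R = 1 / (1 − e^(−kτ)) = 1 / (1 − e^(−0.03984×9.50)) = 1 / (1 − 0.6849) = 3.174
Loading dose = maintenance dose × R = 740 × 3.174 ≈ 2350 mg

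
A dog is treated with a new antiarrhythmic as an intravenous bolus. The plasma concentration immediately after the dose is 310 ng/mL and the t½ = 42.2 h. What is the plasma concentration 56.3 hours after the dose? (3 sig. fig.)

k = ln 2 / 42.2 = 0.01643 h⁻¹
56.3 h is 1.334 half-lives, so C = 310 × (1/2)^1.334 = 310 × 0.3966 ≈ 123 ng/mL

123 ng/mL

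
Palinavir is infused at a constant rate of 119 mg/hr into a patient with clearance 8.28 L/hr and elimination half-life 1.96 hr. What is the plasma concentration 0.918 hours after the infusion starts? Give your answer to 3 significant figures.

3.98 mg/L

Css = rate / CL = 119 / 8.28 = 14.37 mg/L
k = ln 2 / 1.96 = 0.3536 hr⁻¹
C(t) = Css (1 − e^(−kt)) = 14.37 × (1 − e^(−0.3246)) = 14.37 × 0.2772 ≈ 3.98 mg/L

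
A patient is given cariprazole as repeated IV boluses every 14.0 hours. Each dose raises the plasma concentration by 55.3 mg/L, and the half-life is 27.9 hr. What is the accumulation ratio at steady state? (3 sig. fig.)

k = ln 2 / 27.9 = 0.02484 hr⁻¹
Fraction remaining after one interval: e^(−kτ) = e^(−0.02484 × 14.0) = 0.7062
R = 1 / (1 − 0.7062) = 1 / 0.2938 ≈ 3.40

3.40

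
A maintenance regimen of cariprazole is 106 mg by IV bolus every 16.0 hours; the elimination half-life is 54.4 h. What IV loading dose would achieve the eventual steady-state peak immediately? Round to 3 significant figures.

575 mg

k = ln 2 / 54.4 = 0.01274 h⁻¹
Accumulation ratio R = 1 / (1 − e^(−kτ)) = 1 / (1 − e^(−0.01274×16.0)) = 1 / (1 − 0.8156) = 5.422
Loading dose = maintenance dose × R = 106 × 5.422 ≈ 575 mg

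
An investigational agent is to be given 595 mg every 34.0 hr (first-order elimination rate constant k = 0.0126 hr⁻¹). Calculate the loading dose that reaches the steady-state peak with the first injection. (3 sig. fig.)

1710 mg

Accumulation ratio R = 1 / (1 − e^(−kτ)) = 1 / (1 − e^(−0.01260×34.0)) = 1 / (1 − 0.6516) = 2.870
Loading dose = maintenance dose × R = 595 × 2.870 ≈ 1710 mg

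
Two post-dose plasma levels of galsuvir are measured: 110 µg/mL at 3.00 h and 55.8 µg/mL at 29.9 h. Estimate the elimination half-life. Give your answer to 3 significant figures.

27.5 hours

k = ln(C₁/C₂) / (t₂ − t₁) = ln(110/55.8) / (29.9 − 3.00)
  = 0.6787 / 26.90 = 0.02523 h⁻¹
t½ = ln 2 / k = ln 2 / 0.02523 ≈ 27.5 hours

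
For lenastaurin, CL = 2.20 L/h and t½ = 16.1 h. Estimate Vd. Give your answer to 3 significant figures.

k = ln 2 / t½ = ln 2 / 16.1 = 0.04305 h⁻¹
V = CL / k = 2.20 / 0.04305 ≈ 51.1 L

51.1 L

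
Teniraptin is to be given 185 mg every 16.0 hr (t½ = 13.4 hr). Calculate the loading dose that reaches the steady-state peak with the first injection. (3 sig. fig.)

329 mg

k = ln 2 / 13.4 = 0.05173 hr⁻¹
Accumulation ratio R = 1 / (1 − e^(−kτ)) = 1 / (1 − e^(−0.05173×16.0)) = 1 / (1 − 0.4371) = 1.776
Loading dose = maintenance dose × R = 185 × 1.776 ≈ 329 mg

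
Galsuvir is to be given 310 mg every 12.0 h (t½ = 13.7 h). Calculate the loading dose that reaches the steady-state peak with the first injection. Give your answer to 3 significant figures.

681 mg

k = ln 2 / 13.7 = 0.05059 h⁻¹
Accumulation ratio R = 1 / (1 − e^(−kτ)) = 1 / (1 − e^(−0.05059×12.0)) = 1 / (1 − 0.5449) = 2.197
Loading dose = maintenance dose × R = 310 × 2.197 ≈ 681 mg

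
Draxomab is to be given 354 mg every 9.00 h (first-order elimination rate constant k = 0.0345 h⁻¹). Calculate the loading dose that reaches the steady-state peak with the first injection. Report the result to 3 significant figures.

1330 mg

Accumulation ratio R = 1 / (1 − e^(−kτ)) = 1 / (1 − e^(−0.03450×9.00)) = 1 / (1 − 0.7331) = 3.746
Loading dose = maintenance dose × R = 354 × 3.746 ≈ 1330 mg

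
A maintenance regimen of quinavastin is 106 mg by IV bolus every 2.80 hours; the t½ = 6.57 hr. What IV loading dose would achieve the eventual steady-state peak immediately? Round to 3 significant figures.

414 mg

k = ln 2 / 6.57 = 0.1055 hr⁻¹
Accumulation ratio R = 1 / (1 − e^(−kτ)) = 1 / (1 − e^(−0.1055×2.80)) = 1 / (1 − 0.7442) = 3.910
Loading dose = maintenance dose × R = 106 × 3.910 ≈ 414 mg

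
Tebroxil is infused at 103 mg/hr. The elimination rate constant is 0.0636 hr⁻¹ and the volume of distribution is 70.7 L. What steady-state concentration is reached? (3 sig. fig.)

CL = k · V = 0.0636 × 70.7 = 4.497 L/hr
Css = rate / CL = 103 / 4.497 ≈ 22.9 mg/L

22.9 mg/L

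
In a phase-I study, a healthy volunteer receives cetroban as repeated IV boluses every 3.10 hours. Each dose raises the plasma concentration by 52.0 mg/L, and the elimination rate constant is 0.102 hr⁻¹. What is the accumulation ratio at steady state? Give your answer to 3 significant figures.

3.69

Fraction remaining after one interval: e^(−kτ) = e^(−0.1020 × 3.10) = 0.7289
R = 1 / (1 − 0.7289) = 1 / 0.2711 ≈ 3.69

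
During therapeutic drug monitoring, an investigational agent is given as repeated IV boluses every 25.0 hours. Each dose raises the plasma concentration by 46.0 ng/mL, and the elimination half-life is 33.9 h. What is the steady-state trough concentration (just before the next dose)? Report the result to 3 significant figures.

k = ln 2 / 33.9 = 0.02045 h⁻¹
Fraction remaining after one interval: e^(−kτ) = e^(−0.02045 × 25.0) = 0.5998
R = 1 / (1 − 0.5998) = 2.499
Css,max = 46.0 × 2.499 = 114.9 ng/mL
Css,min = Css,max × e^(−kτ) = 114.9 × 0.5998 ≈ 68.9 ng/mL

68.9 ng/mL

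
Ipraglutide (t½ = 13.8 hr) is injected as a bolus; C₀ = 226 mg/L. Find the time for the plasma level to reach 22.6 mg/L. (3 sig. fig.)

45.8 hours

k = ln 2 / 13.8 = 0.05023 hr⁻¹
C(t) = C₀ e^(−kt)  ⇒  t = ln(C₀/C) / k
t = ln(226/22.6) / 0.05023 = 2.303 / 0.05023 ≈ 45.8 hours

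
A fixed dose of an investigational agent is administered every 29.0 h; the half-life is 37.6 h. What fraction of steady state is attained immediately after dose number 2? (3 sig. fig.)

k = ln 2 / 37.6 = 0.01843 h⁻¹
f_n = 1 − e^(−nkτ) = 1 − e^(−2 × 0.01843 × 29.0) = 1 − e^(−1.069) = 1 − 0.3433 ≈ 0.657

0.657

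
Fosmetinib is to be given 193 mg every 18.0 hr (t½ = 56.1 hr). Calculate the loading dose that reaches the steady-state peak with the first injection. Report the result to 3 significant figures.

k = ln 2 / 56.1 = 0.01236 hr⁻¹
Accumulation ratio R = 1 / (1 − e^(−kτ)) = 1 / (1 − e^(−0.01236×18.0)) = 1 / (1 − 0.8006) = 5.015
Loading dose = maintenance dose × R = 193 × 5.015 ≈ 968 mg

968 mg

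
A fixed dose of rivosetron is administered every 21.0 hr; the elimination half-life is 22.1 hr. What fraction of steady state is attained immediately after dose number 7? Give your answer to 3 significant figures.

0.990

k = ln 2 / 22.1 = 0.03136 hr⁻¹
f_n = 1 − e^(−nkτ) = 1 − e^(−7 × 0.03136 × 21.0) = 1 − e^(−4.611) = 1 − 0.009947 ≈ 0.990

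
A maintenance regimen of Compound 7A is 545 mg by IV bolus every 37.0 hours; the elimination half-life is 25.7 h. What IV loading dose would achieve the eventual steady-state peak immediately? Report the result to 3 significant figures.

863 mg

k = ln 2 / 25.7 = 0.02697 h⁻¹
Accumulation ratio R = 1 / (1 − e^(−kτ)) = 1 / (1 − e^(−0.02697×37.0)) = 1 / (1 − 0.3686) = 1.584
Loading dose = maintenance dose × R = 545 × 1.584 ≈ 863 mg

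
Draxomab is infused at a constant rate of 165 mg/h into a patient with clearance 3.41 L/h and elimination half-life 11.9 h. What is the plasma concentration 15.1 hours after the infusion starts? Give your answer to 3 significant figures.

Css = rate / CL = 165 / 3.41 = 48.39 mg/L
k = ln 2 / 11.9 = 0.05825 h⁻¹
C(t) = Css (1 − e^(−kt)) = 48.39 × (1 − e^(−0.8795)) = 48.39 × 0.5850 ≈ 28.3 mg/L

28.3 mg/L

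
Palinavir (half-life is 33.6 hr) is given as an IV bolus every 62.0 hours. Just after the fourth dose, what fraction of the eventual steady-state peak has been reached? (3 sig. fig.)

0.994

k = ln 2 / 33.6 = 0.02063 hr⁻¹
f_n = 1 − e^(−nkτ) = 1 − e^(−4 × 0.02063 × 62.0) = 1 − e^(−5.116) = 1 − 0.005999 ≈ 0.994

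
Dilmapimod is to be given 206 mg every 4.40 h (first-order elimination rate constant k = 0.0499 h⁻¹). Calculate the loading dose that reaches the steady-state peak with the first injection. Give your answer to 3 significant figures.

1050 mg

Accumulation ratio R = 1 / (1 − e^(−kτ)) = 1 / (1 − e^(−0.04990×4.40)) = 1 / (1 − 0.8029) = 5.073
Loading dose = maintenance dose × R = 206 × 5.073 ≈ 1050 mg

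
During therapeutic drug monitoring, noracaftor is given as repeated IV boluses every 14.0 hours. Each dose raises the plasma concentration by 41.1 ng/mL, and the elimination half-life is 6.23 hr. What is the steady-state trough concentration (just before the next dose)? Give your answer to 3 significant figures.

k = ln 2 / 6.23 = 0.1113 hr⁻¹
Fraction remaining after one interval: e^(−kτ) = e^(−0.1113 × 14.0) = 0.2106
R = 1 / (1 − 0.2106) = 1.267
Css,max = 41.1 × 1.267 = 52.07 ng/mL
Css,min = Css,max × e^(−kτ) = 52.07 × 0.2106 ≈ 11.0 ng/mL

11.0 ng/mL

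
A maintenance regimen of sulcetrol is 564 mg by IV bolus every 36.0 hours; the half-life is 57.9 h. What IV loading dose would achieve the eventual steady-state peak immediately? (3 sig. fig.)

1610 mg

k = ln 2 / 57.9 = 0.01197 h⁻¹
Accumulation ratio R = 1 / (1 − e^(−kτ)) = 1 / (1 − e^(−0.01197×36.0)) = 1 / (1 − 0.6499) = 2.856
Loading dose = maintenance dose × R = 564 × 2.856 ≈ 1610 mg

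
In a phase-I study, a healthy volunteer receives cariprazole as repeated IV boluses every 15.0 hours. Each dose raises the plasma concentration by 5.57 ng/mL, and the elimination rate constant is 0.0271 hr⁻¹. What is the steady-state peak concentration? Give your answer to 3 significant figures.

16.7 ng/mL

Fraction remaining after one interval: e^(−kτ) = e^(−0.02710 × 15.0) = 0.6660
R = 1 / (1 − 0.6660) = 2.994
Css,max = 5.57 × 2.994 ≈ 16.7 ng/mL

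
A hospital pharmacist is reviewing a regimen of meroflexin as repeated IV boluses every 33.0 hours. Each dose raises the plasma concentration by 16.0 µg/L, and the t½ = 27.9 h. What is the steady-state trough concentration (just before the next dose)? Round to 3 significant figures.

12.6 µg/L

k = ln 2 / 27.9 = 0.02484 h⁻¹
Fraction remaining after one interval: e^(−kτ) = e^(−0.02484 × 33.0) = 0.4405
R = 1 / (1 − 0.4405) = 1.787
Css,max = 16.0 × 1.787 = 28.60 µg/L
Css,min = Css,max × e^(−kτ) = 28.60 × 0.4405 ≈ 12.6 µg/L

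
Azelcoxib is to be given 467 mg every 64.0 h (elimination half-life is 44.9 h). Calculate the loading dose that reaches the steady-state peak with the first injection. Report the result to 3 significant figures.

k = ln 2 / 44.9 = 0.01544 h⁻¹
Accumulation ratio R = 1 / (1 − e^(−kτ)) = 1 / (1 − e^(−0.01544×64.0)) = 1 / (1 − 0.3723) = 1.593
Loading dose = maintenance dose × R = 467 × 1.593 ≈ 744 mg

744 mg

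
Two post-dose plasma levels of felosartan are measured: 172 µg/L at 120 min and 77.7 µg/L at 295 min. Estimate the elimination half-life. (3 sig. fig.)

k = ln(C₁/C₂) / (t₂ − t₁) = ln(172/77.7) / (295 − 120)
  = 0.7946 / 175.0 = 0.004541 min⁻¹
t½ = ln 2 / k = ln 2 / 0.004541 ≈ 153 minutes

153 minutes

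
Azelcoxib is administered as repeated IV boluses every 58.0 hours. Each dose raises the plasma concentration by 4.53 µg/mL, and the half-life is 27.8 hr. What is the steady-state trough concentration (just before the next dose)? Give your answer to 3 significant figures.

k = ln 2 / 27.8 = 0.02493 hr⁻¹
Fraction remaining after one interval: e^(−kτ) = e^(−0.02493 × 58.0) = 0.2355
R = 1 / (1 − 0.2355) = 1.308
Css,max = 4.53 × 1.308 = 5.925 µg/mL
Css,min = Css,max × e^(−kτ) = 5.925 × 0.2355 ≈ 1.40 µg/mL

1.40 µg/mL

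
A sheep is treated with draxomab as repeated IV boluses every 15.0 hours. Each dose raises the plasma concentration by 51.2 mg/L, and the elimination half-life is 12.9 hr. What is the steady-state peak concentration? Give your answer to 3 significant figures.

k = ln 2 / 12.9 = 0.05373 hr⁻¹
Fraction remaining after one interval: e^(−kτ) = e^(−0.05373 × 15.0) = 0.4466
R = 1 / (1 − 0.4466) = 1.807
Css,max = 51.2 × 1.807 ≈ 92.5 mg/L

92.5 mg/L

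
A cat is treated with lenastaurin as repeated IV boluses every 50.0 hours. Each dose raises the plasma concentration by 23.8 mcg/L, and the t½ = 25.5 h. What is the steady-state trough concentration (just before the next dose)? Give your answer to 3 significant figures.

k = ln 2 / 25.5 = 0.02718 h⁻¹
Fraction remaining after one interval: e^(−kτ) = e^(−0.02718 × 50.0) = 0.2569
R = 1 / (1 − 0.2569) = 1.346
Css,max = 23.8 × 1.346 = 32.03 mcg/L
Css,min = Css,max × e^(−kτ) = 32.03 × 0.2569 ≈ 8.23 mcg/L

8.23 mcg/L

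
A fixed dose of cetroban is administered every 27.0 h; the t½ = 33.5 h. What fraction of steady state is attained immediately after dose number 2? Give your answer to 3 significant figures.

0.673

k = ln 2 / 33.5 = 0.02069 h⁻¹
f_n = 1 − e^(−nkτ) = 1 − e^(−2 × 0.02069 × 27.0) = 1 − e^(−1.117) = 1 − 0.3272 ≈ 0.673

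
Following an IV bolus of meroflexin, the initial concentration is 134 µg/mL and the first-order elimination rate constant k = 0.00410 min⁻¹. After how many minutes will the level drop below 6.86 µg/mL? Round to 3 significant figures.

725 minutes

C(t) = C₀ e^(−kt)  ⇒  t = ln(C₀/C) / k
t = ln(134/6.86) / 0.004100 = 2.972 / 0.004100 ≈ 725 minutes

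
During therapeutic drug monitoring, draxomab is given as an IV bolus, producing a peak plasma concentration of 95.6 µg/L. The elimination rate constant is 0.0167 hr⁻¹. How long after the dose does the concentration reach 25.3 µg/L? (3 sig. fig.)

79.6 hours

C(t) = C₀ e^(−kt)  ⇒  t = ln(C₀/C) / k
t = ln(95.6/25.3) / 0.01670 = 1.329 / 0.01670 ≈ 79.6 hours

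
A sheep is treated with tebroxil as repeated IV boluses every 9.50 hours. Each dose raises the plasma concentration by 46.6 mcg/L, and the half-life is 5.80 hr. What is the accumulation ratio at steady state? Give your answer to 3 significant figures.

k = ln 2 / 5.80 = 0.1195 hr⁻¹
Fraction remaining after one interval: e^(−kτ) = e^(−0.1195 × 9.50) = 0.3213
R = 1 / (1 − 0.3213) = 1 / 0.6787 ≈ 1.47

1.47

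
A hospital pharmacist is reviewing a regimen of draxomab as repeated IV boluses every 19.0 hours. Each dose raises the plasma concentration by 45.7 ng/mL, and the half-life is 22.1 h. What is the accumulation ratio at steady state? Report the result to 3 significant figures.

2.23

k = ln 2 / 22.1 = 0.03136 h⁻¹
Fraction remaining after one interval: e^(−kτ) = e^(−0.03136 × 19.0) = 0.5511
R = 1 / (1 − 0.5511) = 1 / 0.4489 ≈ 2.23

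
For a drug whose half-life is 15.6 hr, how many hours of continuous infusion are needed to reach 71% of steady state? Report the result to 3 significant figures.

27.9 hours

k = ln 2 / 15.6 = 0.04443 hr⁻¹
f = 1 − e^(−kt)  ⇒  t = −ln(1 − f) / k
t = −ln(1 − 0.71) / 0.04443 = 1.238 / 0.04443 ≈ 27.9 hours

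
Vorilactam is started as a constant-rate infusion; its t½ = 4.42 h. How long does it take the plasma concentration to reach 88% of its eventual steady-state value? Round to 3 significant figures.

13.5 hours

k = ln 2 / 4.42 = 0.1568 h⁻¹
f = 1 − e^(−kt)  ⇒  t = −ln(1 − f) / k
t = −ln(1 − 0.88) / 0.1568 = 2.120 / 0.1568 ≈ 13.5 hours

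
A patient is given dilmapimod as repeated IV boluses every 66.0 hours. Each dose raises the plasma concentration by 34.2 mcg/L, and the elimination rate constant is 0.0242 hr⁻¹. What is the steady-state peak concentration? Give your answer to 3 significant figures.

Fraction remaining after one interval: e^(−kτ) = e^(−0.02420 × 66.0) = 0.2025
R = 1 / (1 − 0.2025) = 1.254
Css,max = 34.2 × 1.254 ≈ 42.9 mcg/L

42.9 mcg/L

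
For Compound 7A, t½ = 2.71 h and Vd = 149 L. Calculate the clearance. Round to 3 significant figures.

38.1 L/h

k = ln 2 / t½ = ln 2 / 2.71 = 0.2558 h⁻¹
CL = k · V = 0.2558 × 149 ≈ 38.1 L/h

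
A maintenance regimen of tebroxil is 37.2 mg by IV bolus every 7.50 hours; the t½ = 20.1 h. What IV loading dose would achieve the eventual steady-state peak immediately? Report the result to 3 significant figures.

163 mg

k = ln 2 / 20.1 = 0.03448 h⁻¹
Accumulation ratio R = 1 / (1 − e^(−kτ)) = 1 / (1 − e^(−0.03448×7.50)) = 1 / (1 − 0.7721) = 4.388
Loading dose = maintenance dose × R = 37.2 × 4.388 ≈ 163 mg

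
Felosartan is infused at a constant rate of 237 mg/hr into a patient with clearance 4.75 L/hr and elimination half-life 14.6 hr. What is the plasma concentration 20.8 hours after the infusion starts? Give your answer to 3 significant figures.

31.3 mg/L

Css = rate / CL = 237 / 4.75 = 49.89 mg/L
k = ln 2 / 14.6 = 0.04748 hr⁻¹
C(t) = Css (1 − e^(−kt)) = 49.89 × (1 − e^(−0.9875)) = 49.89 × 0.6275 ≈ 31.3 mg/L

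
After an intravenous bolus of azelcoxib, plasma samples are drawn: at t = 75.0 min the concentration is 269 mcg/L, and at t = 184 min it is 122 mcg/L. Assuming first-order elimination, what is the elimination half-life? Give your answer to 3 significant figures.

95.6 minutes

k = ln(C₁/C₂) / (t₂ − t₁) = ln(269/122) / (184 − 75.0)
  = 0.7907 / 109.0 = 0.007254 min⁻¹
t½ = ln 2 / k = ln 2 / 0.007254 ≈ 95.6 minutes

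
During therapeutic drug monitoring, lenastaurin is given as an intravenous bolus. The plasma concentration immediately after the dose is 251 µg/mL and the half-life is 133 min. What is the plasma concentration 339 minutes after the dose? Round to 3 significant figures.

42.9 µg/mL

k = ln 2 / 133 = 0.005212 min⁻¹
C(t) = C₀ e^(−kt) = 251 × e^(−0.005212 × 339) = 251 × e^(−1.767) = 251 × 0.1709 ≈ 42.9 µg/mL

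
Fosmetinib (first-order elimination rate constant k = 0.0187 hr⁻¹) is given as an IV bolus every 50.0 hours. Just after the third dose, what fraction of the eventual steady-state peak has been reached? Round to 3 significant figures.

f_n = 1 − e^(−nkτ) = 1 − e^(−3 × 0.01870 × 50.0) = 1 − e^(−2.805) = 1 − 0.06051 ≈ 0.939

0.939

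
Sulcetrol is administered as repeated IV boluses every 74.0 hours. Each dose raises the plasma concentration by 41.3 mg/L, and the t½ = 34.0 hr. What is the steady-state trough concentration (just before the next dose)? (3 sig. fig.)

k = ln 2 / 34.0 = 0.02039 hr⁻¹
Fraction remaining after one interval: e^(−kτ) = e^(−0.02039 × 74.0) = 0.2212
R = 1 / (1 − 0.2212) = 1.284
Css,max = 41.3 × 1.284 = 53.03 mg/L
Css,min = Css,max × e^(−kτ) = 53.03 × 0.2212 ≈ 11.7 mg/L

11.7 mg/L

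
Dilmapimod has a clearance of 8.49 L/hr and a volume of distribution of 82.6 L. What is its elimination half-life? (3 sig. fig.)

k = CL / V = 8.49 / 82.6 = 0.1028 hr⁻¹
t½ = ln 2 / k = ln 2 / 0.1028 ≈ 6.74 hours

6.74 hours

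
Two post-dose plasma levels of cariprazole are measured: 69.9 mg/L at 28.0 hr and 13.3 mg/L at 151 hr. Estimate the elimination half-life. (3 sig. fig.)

51.4 hours

k = ln(C₁/C₂) / (t₂ − t₁) = ln(69.9/13.3) / (151 − 28.0)
  = 1.659 / 123.0 = 0.01349 hr⁻¹
t½ = ln 2 / k = ln 2 / 0.01349 ≈ 51.4 hours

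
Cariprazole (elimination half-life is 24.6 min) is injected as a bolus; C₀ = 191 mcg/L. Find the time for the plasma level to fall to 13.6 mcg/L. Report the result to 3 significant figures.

k = ln 2 / 24.6 = 0.02818 min⁻¹
C(t) = C₀ e^(−kt)  ⇒  t = ln(C₀/C) / k
t = ln(191/13.6) / 0.02818 = 2.642 / 0.02818 ≈ 93.8 minutes

93.8 minutes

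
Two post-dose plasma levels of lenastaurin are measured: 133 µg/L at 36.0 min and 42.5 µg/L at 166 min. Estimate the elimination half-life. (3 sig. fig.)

79.0 minutes

k = ln(C₁/C₂) / (t₂ − t₁) = ln(133/42.5) / (166 − 36.0)
  = 1.141 / 130.0 = 0.008776 min⁻¹
t½ = ln 2 / k = ln 2 / 0.008776 ≈ 79.0 minutes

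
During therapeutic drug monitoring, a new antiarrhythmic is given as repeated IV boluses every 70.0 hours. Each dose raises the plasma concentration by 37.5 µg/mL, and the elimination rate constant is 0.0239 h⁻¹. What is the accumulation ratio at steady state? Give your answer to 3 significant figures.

1.23

Fraction remaining after one interval: e^(−kτ) = e^(−0.02390 × 70.0) = 0.1877
R = 1 / (1 − 0.1877) = 1 / 0.8123 ≈ 1.23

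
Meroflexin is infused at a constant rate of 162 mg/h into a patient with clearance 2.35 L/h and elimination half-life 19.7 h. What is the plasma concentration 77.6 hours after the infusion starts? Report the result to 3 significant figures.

64.4 mg/L

Css = rate / CL = 162 / 2.35 = 68.94 mg/L
k = ln 2 / 19.7 = 0.03519 h⁻¹
C(t) = Css (1 − e^(−kt)) = 68.94 × (1 − e^(−2.730)) = 68.94 × 0.9348 ≈ 64.4 mg/L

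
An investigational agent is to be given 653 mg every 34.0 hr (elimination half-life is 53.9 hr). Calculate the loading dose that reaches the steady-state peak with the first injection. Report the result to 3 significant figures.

k = ln 2 / 53.9 = 0.01286 hr⁻¹
Accumulation ratio R = 1 / (1 − e^(−kτ)) = 1 / (1 − e^(−0.01286×34.0)) = 1 / (1 − 0.6458) = 2.823
Loading dose = maintenance dose × R = 653 × 2.823 ≈ 1840 mg

1840 mg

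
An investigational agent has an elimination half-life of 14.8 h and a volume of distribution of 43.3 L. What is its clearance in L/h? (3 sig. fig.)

2.03 L/h

k = ln 2 / t½ = ln 2 / 14.8 = 0.04683 h⁻¹
CL = k · V = 0.04683 × 43.3 ≈ 2.03 L/h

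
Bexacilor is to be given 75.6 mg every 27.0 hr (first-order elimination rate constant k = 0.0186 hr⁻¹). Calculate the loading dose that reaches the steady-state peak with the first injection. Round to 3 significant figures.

191 mg

Accumulation ratio R = 1 / (1 − e^(−kτ)) = 1 / (1 − e^(−0.01860×27.0)) = 1 / (1 − 0.6052) = 2.533
Loading dose = maintenance dose × R = 75.6 × 2.533 ≈ 191 mg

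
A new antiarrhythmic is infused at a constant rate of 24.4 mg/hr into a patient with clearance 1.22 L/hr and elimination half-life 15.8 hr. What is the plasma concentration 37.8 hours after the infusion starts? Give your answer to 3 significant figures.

16.2 mg/L

Css = rate / CL = 24.4 / 1.22 = 20.00 mg/L
k = ln 2 / 15.8 = 0.04387 hr⁻¹
C(t) = Css (1 − e^(−kt)) = 20.00 × (1 − e^(−1.658)) = 20.00 × 0.8095 ≈ 16.2 mg/L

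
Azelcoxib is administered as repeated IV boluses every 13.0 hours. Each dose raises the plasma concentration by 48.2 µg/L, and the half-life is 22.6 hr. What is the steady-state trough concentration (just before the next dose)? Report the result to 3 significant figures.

98.4 µg/L

k = ln 2 / 22.6 = 0.03067 hr⁻¹
Fraction remaining after one interval: e^(−kτ) = e^(−0.03067 × 13.0) = 0.6712
R = 1 / (1 − 0.6712) = 3.041
Css,max = 48.2 × 3.041 = 146.6 µg/L
Css,min = Css,max × e^(−kτ) = 146.6 × 0.6712 ≈ 98.4 µg/L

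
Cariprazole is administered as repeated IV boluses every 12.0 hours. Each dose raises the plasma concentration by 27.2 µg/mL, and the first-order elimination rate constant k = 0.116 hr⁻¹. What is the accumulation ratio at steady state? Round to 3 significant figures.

Fraction remaining after one interval: e^(−kτ) = e^(−0.1160 × 12.0) = 0.2486
R = 1 / (1 − 0.2486) = 1 / 0.7514 ≈ 1.33

1.33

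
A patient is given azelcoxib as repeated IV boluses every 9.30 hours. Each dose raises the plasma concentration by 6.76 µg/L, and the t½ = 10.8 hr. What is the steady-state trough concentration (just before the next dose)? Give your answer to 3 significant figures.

k = ln 2 / 10.8 = 0.06418 hr⁻¹
Fraction remaining after one interval: e^(−kτ) = e^(−0.06418 × 9.30) = 0.5505
R = 1 / (1 − 0.5505) = 2.225
Css,max = 6.76 × 2.225 = 15.04 µg/L
Css,min = Css,max × e^(−kτ) = 15.04 × 0.5505 ≈ 8.28 µg/L

8.28 µg/L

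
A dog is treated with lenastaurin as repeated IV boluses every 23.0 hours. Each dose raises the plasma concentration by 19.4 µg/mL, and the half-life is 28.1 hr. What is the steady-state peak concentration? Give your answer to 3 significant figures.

k = ln 2 / 28.1 = 0.02467 hr⁻¹
Fraction remaining after one interval: e^(−kτ) = e^(−0.02467 × 23.0) = 0.5670
R = 1 / (1 − 0.5670) = 2.310
Css,max = 19.4 × 2.310 ≈ 44.8 µg/mL

44.8 µg/mL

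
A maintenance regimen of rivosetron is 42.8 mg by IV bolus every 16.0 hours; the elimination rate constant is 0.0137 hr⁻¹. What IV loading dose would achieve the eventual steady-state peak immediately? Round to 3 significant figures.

217 mg

Accumulation ratio R = 1 / (1 − e^(−kτ)) = 1 / (1 − e^(−0.01370×16.0)) = 1 / (1 − 0.8032) = 5.080
Loading dose = maintenance dose × R = 42.8 × 5.080 ≈ 217 mg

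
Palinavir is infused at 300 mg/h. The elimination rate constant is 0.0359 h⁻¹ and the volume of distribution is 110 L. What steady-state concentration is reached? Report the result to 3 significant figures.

CL = k · V = 0.0359 × 110 = 3.949 L/h
Css = rate / CL = 300 / 3.949 ≈ 76.0 mg/L

76.0 mg/L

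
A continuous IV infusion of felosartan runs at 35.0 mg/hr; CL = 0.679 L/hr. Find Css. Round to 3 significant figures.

51.5 µg/mL

Css = infusion rate / CL = 35.0 / 0.679 ≈ 51.5 µg/mL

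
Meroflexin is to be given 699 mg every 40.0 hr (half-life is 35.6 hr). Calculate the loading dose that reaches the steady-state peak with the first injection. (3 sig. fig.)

1290 mg

k = ln 2 / 35.6 = 0.01947 hr⁻¹
Accumulation ratio R = 1 / (1 − e^(−kτ)) = 1 / (1 − e^(−0.01947×40.0)) = 1 / (1 − 0.4589) = 1.848
Loading dose = maintenance dose × R = 699 × 1.848 ≈ 1290 mg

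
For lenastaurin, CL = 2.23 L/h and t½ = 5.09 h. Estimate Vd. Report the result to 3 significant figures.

16.4 L

k = ln 2 / t½ = ln 2 / 5.09 = 0.1362 h⁻¹
V = CL / k = 2.23 / 0.1362 ≈ 16.4 L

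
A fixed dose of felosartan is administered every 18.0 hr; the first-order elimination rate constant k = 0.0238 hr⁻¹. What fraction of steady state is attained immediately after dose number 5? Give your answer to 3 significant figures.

f_n = 1 − e^(−nkτ) = 1 − e^(−5 × 0.02380 × 18.0) = 1 − e^(−2.142) = 1 − 0.1174 ≈ 0.883

0.883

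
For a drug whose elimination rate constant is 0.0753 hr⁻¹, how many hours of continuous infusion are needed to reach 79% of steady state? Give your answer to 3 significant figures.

20.7 hours

f = 1 − e^(−kt)  ⇒  t = −ln(1 − f) / k
t = −ln(1 − 0.79) / 0.07530 = 1.561 / 0.07530 ≈ 20.7 hours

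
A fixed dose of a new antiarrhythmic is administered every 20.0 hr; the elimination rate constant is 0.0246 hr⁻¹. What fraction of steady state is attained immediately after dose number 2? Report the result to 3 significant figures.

f_n = 1 − e^(−nkτ) = 1 − e^(−2 × 0.02460 × 20.0) = 1 − e^(−0.9840) = 1 − 0.3738 ≈ 0.626

0.626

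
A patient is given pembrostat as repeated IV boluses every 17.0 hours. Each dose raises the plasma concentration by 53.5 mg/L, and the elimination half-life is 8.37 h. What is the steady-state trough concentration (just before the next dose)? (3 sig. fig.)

17.3 mg/L

k = ln 2 / 8.37 = 0.08281 h⁻¹
Fraction remaining after one interval: e^(−kτ) = e^(−0.08281 × 17.0) = 0.2447
R = 1 / (1 − 0.2447) = 1.324
Css,max = 53.5 × 1.324 = 70.83 mg/L
Css,min = Css,max × e^(−kτ) = 70.83 × 0.2447 ≈ 17.3 mg/L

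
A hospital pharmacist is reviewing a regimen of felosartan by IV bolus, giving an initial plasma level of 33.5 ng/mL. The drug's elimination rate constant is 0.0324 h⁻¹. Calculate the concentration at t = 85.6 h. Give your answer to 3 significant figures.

C(t) = C₀ e^(−kt) = 33.5 × e^(−0.03240 × 85.6) = 33.5 × e^(−2.773) = 33.5 × 0.06245 ≈ 2.09 ng/mL

2.09 ng/mL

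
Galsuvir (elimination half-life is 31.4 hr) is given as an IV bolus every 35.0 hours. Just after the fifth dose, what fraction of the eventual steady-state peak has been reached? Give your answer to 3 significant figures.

k = ln 2 / 31.4 = 0.02207 hr⁻¹
f_n = 1 − e^(−nkτ) = 1 − e^(−5 × 0.02207 × 35.0) = 1 − e^(−3.863) = 1 − 0.02100 ≈ 0.979

0.979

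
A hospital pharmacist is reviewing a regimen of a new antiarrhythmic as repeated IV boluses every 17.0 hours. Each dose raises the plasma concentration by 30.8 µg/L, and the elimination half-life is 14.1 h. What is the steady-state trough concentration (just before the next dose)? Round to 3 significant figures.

k = ln 2 / 14.1 = 0.04916 h⁻¹
Fraction remaining after one interval: e^(−kτ) = e^(−0.04916 × 17.0) = 0.4336
R = 1 / (1 − 0.4336) = 1.765
Css,max = 30.8 × 1.765 = 54.38 µg/L
Css,min = Css,max × e^(−kτ) = 54.38 × 0.4336 ≈ 23.6 µg/L

23.6 µg/L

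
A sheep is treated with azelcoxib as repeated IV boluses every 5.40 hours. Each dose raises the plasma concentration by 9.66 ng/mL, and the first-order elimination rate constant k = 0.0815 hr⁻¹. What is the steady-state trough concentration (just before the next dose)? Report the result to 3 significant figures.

17.5 ng/mL

Fraction remaining after one interval: e^(−kτ) = e^(−0.08150 × 5.40) = 0.6440
R = 1 / (1 − 0.6440) = 2.809
Css,max = 9.66 × 2.809 = 27.13 ng/mL
Css,min = Css,max × e^(−kτ) = 27.13 × 0.6440 ≈ 17.5 ng/mL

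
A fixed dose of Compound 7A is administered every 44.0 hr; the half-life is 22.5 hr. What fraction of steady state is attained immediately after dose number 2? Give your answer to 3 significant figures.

k = ln 2 / 22.5 = 0.03081 hr⁻¹
f_n = 1 − e^(−nkτ) = 1 − e^(−2 × 0.03081 × 44.0) = 1 − e^(−2.711) = 1 − 0.06647 ≈ 0.934

0.934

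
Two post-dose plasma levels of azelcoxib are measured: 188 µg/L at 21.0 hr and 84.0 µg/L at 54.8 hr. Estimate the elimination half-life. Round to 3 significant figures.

29.1 hours

k = ln(C₁/C₂) / (t₂ − t₁) = ln(188/84.0) / (54.8 − 21.0)
  = 0.8056 / 33.80 = 0.02384 hr⁻¹
t½ = ln 2 / k = ln 2 / 0.02384 ≈ 29.1 hours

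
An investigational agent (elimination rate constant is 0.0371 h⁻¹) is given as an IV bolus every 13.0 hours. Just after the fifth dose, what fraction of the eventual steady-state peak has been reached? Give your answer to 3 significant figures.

0.910

f_n = 1 − e^(−nkτ) = 1 − e^(−5 × 0.03710 × 13.0) = 1 − e^(−2.412) = 1 − 0.08968 ≈ 0.910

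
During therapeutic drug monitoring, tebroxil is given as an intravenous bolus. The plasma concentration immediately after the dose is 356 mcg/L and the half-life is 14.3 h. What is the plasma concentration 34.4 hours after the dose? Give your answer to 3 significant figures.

k = ln 2 / 14.3 = 0.04847 h⁻¹
34.4 h is 2.406 half-lives, so C = 356 × (1/2)^2.406 = 356 × 0.1887 ≈ 67.2 mcg/L

67.2 mcg/L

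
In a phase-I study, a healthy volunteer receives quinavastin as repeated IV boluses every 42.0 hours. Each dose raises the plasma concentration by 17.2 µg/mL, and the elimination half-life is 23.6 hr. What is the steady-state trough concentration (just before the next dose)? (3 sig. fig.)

k = ln 2 / 23.6 = 0.02937 hr⁻¹
Fraction remaining after one interval: e^(−kτ) = e^(−0.02937 × 42.0) = 0.2913
R = 1 / (1 − 0.2913) = 1.411
Css,max = 17.2 × 1.411 = 24.27 µg/mL
Css,min = Css,max × e^(−kτ) = 24.27 × 0.2913 ≈ 7.07 µg/mL

7.07 µg/mL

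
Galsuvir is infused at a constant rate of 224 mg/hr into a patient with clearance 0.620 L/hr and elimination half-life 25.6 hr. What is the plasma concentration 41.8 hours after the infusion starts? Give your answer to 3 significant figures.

245 µg/mL

Css = rate / CL = 224 / 0.620 = 361.3 µg/mL
k = ln 2 / 25.6 = 0.02708 hr⁻¹
C(t) = Css (1 − e^(−kt)) = 361.3 × (1 − e^(−1.132)) = 361.3 × 0.6775 ≈ 245 µg/mL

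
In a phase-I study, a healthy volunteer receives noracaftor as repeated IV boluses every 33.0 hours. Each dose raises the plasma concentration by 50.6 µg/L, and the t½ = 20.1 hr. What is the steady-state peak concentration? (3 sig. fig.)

74.5 µg/L

k = ln 2 / 20.1 = 0.03448 hr⁻¹
Fraction remaining after one interval: e^(−kτ) = e^(−0.03448 × 33.0) = 0.3205
R = 1 / (1 − 0.3205) = 1.472
Css,max = 50.6 × 1.472 ≈ 74.5 µg/L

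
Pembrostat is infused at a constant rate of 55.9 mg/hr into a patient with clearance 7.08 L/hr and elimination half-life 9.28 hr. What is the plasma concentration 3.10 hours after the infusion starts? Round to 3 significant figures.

1.63 µg/mL

Css = rate / CL = 55.9 / 7.08 = 7.895 µg/mL
k = ln 2 / 9.28 = 0.07469 hr⁻¹
C(t) = Css (1 − e^(−kt)) = 7.895 × (1 − e^(−0.2315)) = 7.895 × 0.2067 ≈ 1.63 µg/mL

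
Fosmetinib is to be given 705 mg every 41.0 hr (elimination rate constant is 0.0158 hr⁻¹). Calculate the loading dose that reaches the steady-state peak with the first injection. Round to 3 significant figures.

Accumulation ratio R = 1 / (1 − e^(−kτ)) = 1 / (1 − e^(−0.01580×41.0)) = 1 / (1 − 0.5232) = 2.097
Loading dose = maintenance dose × R = 705 × 2.097 ≈ 1480 mg

1480 mg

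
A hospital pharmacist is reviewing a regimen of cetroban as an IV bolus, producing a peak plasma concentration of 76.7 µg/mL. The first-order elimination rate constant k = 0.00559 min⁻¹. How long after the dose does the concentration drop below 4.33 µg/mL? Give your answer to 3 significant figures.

514 minutes

C(t) = C₀ e^(−kt)  ⇒  t = ln(C₀/C) / k
t = ln(76.7/4.33) / 0.005590 = 2.874 / 0.005590 ≈ 514 minutes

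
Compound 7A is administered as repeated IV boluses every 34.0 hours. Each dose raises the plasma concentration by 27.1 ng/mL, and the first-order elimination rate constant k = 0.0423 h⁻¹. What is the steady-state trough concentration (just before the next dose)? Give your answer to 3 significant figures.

8.43 ng/mL

Fraction remaining after one interval: e^(−kτ) = e^(−0.04230 × 34.0) = 0.2374
R = 1 / (1 − 0.2374) = 1.311
Css,max = 27.1 × 1.311 = 35.53 ng/mL
Css,min = Css,max × e^(−kτ) = 35.53 × 0.2374 ≈ 8.43 ng/mL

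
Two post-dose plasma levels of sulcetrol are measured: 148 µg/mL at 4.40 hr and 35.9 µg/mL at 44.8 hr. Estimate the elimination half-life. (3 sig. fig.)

k = ln(C₁/C₂) / (t₂ − t₁) = ln(148/35.9) / (44.8 − 4.40)
  = 1.416 / 40.40 = 0.03506 hr⁻¹
t½ = ln 2 / k = ln 2 / 0.03506 ≈ 19.8 hours

19.8 hours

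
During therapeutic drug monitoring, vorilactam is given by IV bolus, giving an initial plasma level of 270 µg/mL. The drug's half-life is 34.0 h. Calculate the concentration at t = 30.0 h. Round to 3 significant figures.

146 µg/mL

k = ln 2 / 34.0 = 0.02039 h⁻¹
30.0 h is 0.8824 half-lives, so C = 270 × (1/2)^0.8824 = 270 × 0.5425 ≈ 146 µg/mL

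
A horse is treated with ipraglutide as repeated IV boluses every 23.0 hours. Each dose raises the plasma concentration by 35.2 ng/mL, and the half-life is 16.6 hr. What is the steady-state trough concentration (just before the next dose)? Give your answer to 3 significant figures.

21.8 ng/mL

k = ln 2 / 16.6 = 0.04176 hr⁻¹
Fraction remaining after one interval: e^(−kτ) = e^(−0.04176 × 23.0) = 0.3827
R = 1 / (1 − 0.3827) = 1.620
Css,max = 35.2 × 1.620 = 57.03 ng/mL
Css,min = Css,max × e^(−kτ) = 57.03 × 0.3827 ≈ 21.8 ng/mL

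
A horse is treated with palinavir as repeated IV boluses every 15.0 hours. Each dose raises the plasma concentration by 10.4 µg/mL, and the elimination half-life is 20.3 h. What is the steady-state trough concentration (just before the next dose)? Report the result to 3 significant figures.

k = ln 2 / 20.3 = 0.03415 h⁻¹
Fraction remaining after one interval: e^(−kτ) = e^(−0.03415 × 15.0) = 0.5992
R = 1 / (1 − 0.5992) = 2.495
Css,max = 10.4 × 2.495 = 25.95 µg/mL
Css,min = Css,max × e^(−kτ) = 25.95 × 0.5992 ≈ 15.5 µg/mL

15.5 µg/mL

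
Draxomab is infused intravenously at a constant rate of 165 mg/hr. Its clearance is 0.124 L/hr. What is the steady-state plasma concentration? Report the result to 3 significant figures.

1330 µg/mL

Css = infusion rate / CL = 165 / 0.124 ≈ 1330 µg/mL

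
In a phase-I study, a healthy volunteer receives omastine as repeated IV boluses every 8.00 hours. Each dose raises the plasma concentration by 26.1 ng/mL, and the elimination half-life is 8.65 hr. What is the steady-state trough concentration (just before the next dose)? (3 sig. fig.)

29.0 ng/mL

k = ln 2 / 8.65 = 0.08013 hr⁻¹
Fraction remaining after one interval: e^(−kτ) = e^(−0.08013 × 8.00) = 0.5267
R = 1 / (1 − 0.5267) = 2.113
Css,max = 26.1 × 2.113 = 55.15 ng/mL
Css,min = Css,max × e^(−kτ) = 55.15 × 0.5267 ≈ 29.0 ng/mL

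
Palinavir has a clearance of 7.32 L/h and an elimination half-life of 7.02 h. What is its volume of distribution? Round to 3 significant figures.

74.1 L

k = ln 2 / t½ = ln 2 / 7.02 = 0.09874 h⁻¹
V = CL / k = 7.32 / 0.09874 ≈ 74.1 L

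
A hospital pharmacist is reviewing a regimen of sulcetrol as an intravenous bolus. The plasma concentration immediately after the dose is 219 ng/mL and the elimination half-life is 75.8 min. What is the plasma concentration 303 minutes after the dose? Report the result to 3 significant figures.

k = ln 2 / 75.8 = 0.009144 min⁻¹
303 min is 3.997 half-lives, so C = 219 × (1/2)^3.997 = 219 × 0.06261 ≈ 13.7 ng/mL

13.7 ng/mL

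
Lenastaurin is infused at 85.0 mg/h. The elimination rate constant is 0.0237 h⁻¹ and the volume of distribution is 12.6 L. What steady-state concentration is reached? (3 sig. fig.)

285 mg/L

CL = k · V = 0.0237 × 12.6 = 0.2986 L/h
Css = rate / CL = 85.0 / 0.2986 ≈ 285 mg/L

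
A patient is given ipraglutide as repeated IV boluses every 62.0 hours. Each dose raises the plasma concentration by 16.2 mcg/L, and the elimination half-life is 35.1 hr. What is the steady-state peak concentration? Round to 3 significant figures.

k = ln 2 / 35.1 = 0.01975 hr⁻¹
Fraction remaining after one interval: e^(−kτ) = e^(−0.01975 × 62.0) = 0.2939
R = 1 / (1 − 0.2939) = 1.416
Css,max = 16.2 × 1.416 ≈ 22.9 mcg/L

22.9 mcg/L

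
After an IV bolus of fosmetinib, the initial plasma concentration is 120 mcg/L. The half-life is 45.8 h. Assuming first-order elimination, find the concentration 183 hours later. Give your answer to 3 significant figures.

k = ln 2 / 45.8 = 0.01513 h⁻¹
C(t) = C₀ e^(−kt) = 120 × e^(−0.01513 × 183) = 120 × e^(−2.770) = 120 × 0.06269 ≈ 7.52 mcg/L

7.52 mcg/L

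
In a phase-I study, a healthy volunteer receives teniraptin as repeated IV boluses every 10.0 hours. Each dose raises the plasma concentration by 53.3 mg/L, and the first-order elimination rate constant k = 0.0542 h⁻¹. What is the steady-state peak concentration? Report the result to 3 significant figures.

127 mg/L

Fraction remaining after one interval: e^(−kτ) = e^(−0.05420 × 10.0) = 0.5816
R = 1 / (1 − 0.5816) = 2.390
Css,max = 53.3 × 2.390 ≈ 127 mg/L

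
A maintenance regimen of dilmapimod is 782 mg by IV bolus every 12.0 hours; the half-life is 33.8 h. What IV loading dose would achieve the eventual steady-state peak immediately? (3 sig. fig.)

3580 mg

k = ln 2 / 33.8 = 0.02051 h⁻¹
Accumulation ratio R = 1 / (1 − e^(−kτ)) = 1 / (1 − e^(−0.02051×12.0)) = 1 / (1 − 0.7819) = 4.584
Loading dose = maintenance dose × R = 782 × 4.584 ≈ 3580 mg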